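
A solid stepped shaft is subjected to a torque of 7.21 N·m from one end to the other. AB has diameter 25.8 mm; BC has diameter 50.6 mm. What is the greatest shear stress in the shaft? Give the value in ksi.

0.310 ksi

Under the same torque, τ_max = 16T/(πd³) is largest where d is smallest — segment AB (d = 25.8 mm).
τ_max = 16·7.210/(π·(0.0258)³) = 2.138×10^6 Pa.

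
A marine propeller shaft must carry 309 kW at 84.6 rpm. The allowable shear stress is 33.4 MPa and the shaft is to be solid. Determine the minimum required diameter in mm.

ω = 2π·84.6/60 = 8.859 rad/s, so T = P/ω = 309×10³ / 8.859 = 34880 N·m.
For a solid shaft τ_max = 16T/(πd³), so d = (16T/(π τ_allow))^(1/3) = (16·34880/(π·3.34×10^7))^(1/3) = 0.1746 m.

175 mm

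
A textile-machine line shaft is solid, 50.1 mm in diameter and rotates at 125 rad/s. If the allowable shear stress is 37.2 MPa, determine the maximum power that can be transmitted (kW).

J = πd⁴/32 = π(0.0501)⁴/32 = 6.185×10^-7 m⁴.
T_max = τ_allow·J/r = 3.72×10^7 × 6.185×10^-7 / 0.0250 = 918.5 N·m.
ω = 125 rad/s, so P_max = T_max·ω = 1.148×10^5 W.

115 kW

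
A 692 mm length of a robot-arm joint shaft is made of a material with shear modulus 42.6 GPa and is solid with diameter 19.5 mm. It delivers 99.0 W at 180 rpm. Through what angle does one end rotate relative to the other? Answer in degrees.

ω = 2π·180/60 = 18.85 rad/s, so T = P/ω = 99.0 / 18.85 = 5.252 N·m.
J = πd⁴/32 = π(0.0195)⁴/32 = 1.420×10^-8 m⁴.
θ = T·L/(G·J) = 5.252 × 0.692 / (42.6×10⁹ × 1.420×10^-8) = 6.010×10^-3 rad.

0.344°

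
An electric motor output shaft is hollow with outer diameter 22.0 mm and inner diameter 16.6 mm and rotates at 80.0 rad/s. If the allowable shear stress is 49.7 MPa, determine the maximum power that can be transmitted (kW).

J = π(d_o⁴ − d_i⁴)/32 = π(0.0220⁴ − 0.0166⁴)/32 = 1.554×10^-8 m⁴.
T_max = τ_allow·J/r = 4.97×10^7 × 1.554×10^-8 / 0.0110 = 70.23 N·m.
ω = 80.0 rad/s, so P_max = T_max·ω = 5618 W.

5.62 kW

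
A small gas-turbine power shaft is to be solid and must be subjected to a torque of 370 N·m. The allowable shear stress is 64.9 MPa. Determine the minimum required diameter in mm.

For a solid shaft τ_max = 16T/(πd³), so d = (16T/(π τ_allow))^(1/3) = (16·370.0/(π·6.49×10^7))^(1/3) = 0.03074 m.

30.7 mm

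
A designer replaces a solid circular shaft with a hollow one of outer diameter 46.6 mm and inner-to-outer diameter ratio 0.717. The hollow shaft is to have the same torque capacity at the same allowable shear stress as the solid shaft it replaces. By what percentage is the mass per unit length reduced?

40.4 %

Equal τ_max and T ⇒ the solid shaft needs d_s³ = d_o³(1−k⁴), so d_s = 46.6·(1−0.717⁴)^(1/3) = 42.07 mm.
Area ratio A_h/A_s = d_o²(1−k²)/d_s² = (1−k²)/(1−k⁴)^(2/3) = 0.5962.
Mass saving = 1 − 0.5962 = 40.4 %.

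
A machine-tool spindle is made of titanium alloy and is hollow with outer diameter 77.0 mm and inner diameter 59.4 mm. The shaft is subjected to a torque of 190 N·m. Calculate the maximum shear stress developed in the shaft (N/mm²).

3.28 N/mm²

J = π(d_o⁴ − d_i⁴)/32 = π(0.0770⁴ − 0.0594⁴)/32 = 2.229×10^-6 m⁴.
τ_max = T·r/J = 190.0 × 0.0385 / 2.229×10^-6 = 3.282×10^6 Pa.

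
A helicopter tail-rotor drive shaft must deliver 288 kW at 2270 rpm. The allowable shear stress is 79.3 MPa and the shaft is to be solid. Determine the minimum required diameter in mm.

ω = 2π·2270/60 = 237.7 rad/s, so T = P/ω = 288×10³ / 237.7 = 1212 N·m.
For a solid shaft τ_max = 16T/(πd³), so d = (16T/(π τ_allow))^(1/3) = (16·1212/(π·7.93×10^7))^(1/3) = 0.04269 m.

42.7 mm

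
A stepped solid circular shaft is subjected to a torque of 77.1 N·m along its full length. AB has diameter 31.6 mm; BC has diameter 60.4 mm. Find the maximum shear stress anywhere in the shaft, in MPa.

Under the same torque, τ_max = 16T/(πd³) is largest where d is smallest — segment AB (d = 31.6 mm).
τ_max = 16·77.10/(π·(0.0316)³) = 1.244×10^7 Pa.

12.4 MPa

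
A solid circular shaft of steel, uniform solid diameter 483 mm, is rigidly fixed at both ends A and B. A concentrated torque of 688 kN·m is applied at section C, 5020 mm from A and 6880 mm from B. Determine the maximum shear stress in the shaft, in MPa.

18.0 MPa

With uniform GJ and both ends fixed, compatibility θ_AC = θ_CB gives T_A·a = T_B·b, together with T_A + T_B = T₀.
T_A = T₀·b/(a+b) = 688000·6880/11900 = 397800 N·m; T_B = 290200 N·m.
τ in each portion: τ_AC = 1.80×10^7 Pa, τ_CB = 1.31×10^7 Pa; maximum is in AC.
τ_max = T_AC·r/J = 397800·0.241/5.34×10^-3 = 1.798×10^7 Pa.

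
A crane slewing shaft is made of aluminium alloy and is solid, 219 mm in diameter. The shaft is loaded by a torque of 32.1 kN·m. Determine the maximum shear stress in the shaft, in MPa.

J = πd⁴/32 = π(0.219)⁴/32 = 2.258×10^-4 m⁴.
τ_max = T·r/J = 32100 × 0.110 / 2.258×10^-4 = 1.556×10^7 Pa.

15.6 MPa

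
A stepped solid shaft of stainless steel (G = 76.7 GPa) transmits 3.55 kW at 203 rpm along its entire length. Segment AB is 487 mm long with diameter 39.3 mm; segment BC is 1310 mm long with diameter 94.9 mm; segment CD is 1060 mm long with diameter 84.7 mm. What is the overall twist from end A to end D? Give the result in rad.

0.00534 rad

ω = 2π·203/60 = 21.26 rad/s, so T = P/ω = 3.55×10³ / 21.26 = 167.0 N·m.
J_AB = π(0.0393)⁴/32 = 2.34×10^-7 m⁴; J_BC = π(0.0949)⁴/32 = 7.96×10^-6 m⁴; J_CD = π(0.0847)⁴/32 = 5.05×10^-6 m⁴.
θ = (T/G)·Σ L_i/J_i = (167.0/76.7×10⁹)·(0.487/2.34×10^-7 + 1.31/7.96×10^-6 + 1.06/5.05×10^-6) = 5.343×10^-3 rad.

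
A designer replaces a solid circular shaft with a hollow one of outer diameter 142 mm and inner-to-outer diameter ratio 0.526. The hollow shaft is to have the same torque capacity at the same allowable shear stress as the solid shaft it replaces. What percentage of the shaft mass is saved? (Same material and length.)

23.7 %

Equal τ_max and T ⇒ the solid shaft needs d_s³ = d_o³(1−k⁴), so d_s = 142·(1−0.526⁴)^(1/3) = 138.3 mm.
Area ratio A_h/A_s = d_o²(1−k²)/d_s² = (1−k²)/(1−k⁴)^(2/3) = 0.7628.
Mass saving = 1 − 0.7628 = 23.7 %.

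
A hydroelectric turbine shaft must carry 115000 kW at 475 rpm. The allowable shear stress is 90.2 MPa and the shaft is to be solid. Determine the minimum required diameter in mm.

507 mm

ω = 2π·475/60 = 49.74 rad/s, so T = P/ω = 115000×10³ / 49.74 = 2.312e6 N·m.
For a solid shaft τ_max = 16T/(πd³), so d = (16T/(π τ_allow))^(1/3) = (16·2.312e6/(π·9.02×10^7))^(1/3) = 0.5073 m.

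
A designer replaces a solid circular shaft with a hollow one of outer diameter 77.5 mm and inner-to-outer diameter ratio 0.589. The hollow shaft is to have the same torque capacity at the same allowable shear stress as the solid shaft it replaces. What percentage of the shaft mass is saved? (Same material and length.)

28.9 %

Equal τ_max and T ⇒ the solid shaft needs d_s³ = d_o³(1−k⁴), so d_s = 77.5·(1−0.589⁴)^(1/3) = 74.26 mm.
Area ratio A_h/A_s = d_o²(1−k²)/d_s² = (1−k²)/(1−k⁴)^(2/3) = 0.7114.
Mass saving = 1 − 0.7114 = 28.9 %.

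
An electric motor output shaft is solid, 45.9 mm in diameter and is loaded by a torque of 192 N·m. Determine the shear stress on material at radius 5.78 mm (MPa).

2.55 MPa

J = πd⁴/32 = π(0.0459)⁴/32 = 4.358×10^-7 m⁴.
Shear stress varies linearly with radius: τ = T·r/J = 192.0 × 0.00578 / 4.358×10^-7 = 2.547×10^6 Pa.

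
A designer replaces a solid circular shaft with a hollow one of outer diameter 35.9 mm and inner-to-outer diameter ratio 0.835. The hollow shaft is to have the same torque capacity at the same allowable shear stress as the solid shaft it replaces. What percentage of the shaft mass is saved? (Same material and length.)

52.8 %

Equal τ_max and T ⇒ the solid shaft needs d_s³ = d_o³(1−k⁴), so d_s = 35.9·(1−0.835⁴)^(1/3) = 28.76 mm.
Area ratio A_h/A_s = d_o²(1−k²)/d_s² = (1−k²)/(1−k⁴)^(2/3) = 0.4719.
Mass saving = 1 − 0.4719 = 52.8 %.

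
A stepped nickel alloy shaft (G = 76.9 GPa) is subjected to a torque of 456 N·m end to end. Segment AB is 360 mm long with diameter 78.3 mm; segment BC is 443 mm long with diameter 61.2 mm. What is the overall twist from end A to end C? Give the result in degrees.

J_AB = π(0.0783)⁴/32 = 3.69×10^-6 m⁴; J_BC = π(0.0612)⁴/32 = 1.38×10^-6 m⁴.
θ = (T/G)·Σ L_i/J_i = (456.0/76.9×10⁹)·(0.360/3.69×10^-6 + 0.443/1.38×10^-6) = 2.486×10^-3 rad.

0.142°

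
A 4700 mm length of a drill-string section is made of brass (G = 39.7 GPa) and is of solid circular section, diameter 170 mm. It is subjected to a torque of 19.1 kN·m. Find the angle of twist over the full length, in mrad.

J = πd⁴/32 = π(0.170)⁴/32 = 8.200×10^-5 m⁴.
θ = T·L/(G·J) = 19100 × 4.70 / (39.7×10⁹ × 8.200×10^-5) = 0.02758 rad.

27.6 mrad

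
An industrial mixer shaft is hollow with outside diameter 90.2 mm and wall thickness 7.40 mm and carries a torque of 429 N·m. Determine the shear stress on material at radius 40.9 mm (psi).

J = π(d_o⁴ − d_i⁴)/32 = π(0.0902⁴ − 0.0754⁴)/32 = 3.326×10^-6 m⁴.
Shear stress varies linearly with radius: τ = T·r/J = 429.0 × 0.0409 / 3.326×10^-6 = 5.276×10^6 Pa.

765 psi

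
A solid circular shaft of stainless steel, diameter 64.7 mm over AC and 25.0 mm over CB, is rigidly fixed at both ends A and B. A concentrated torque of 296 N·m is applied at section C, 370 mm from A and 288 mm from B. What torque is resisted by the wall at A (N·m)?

288 N·m

Compatibility: T_A·a/J_AC = T_B·b/J_CB with T_A + T_B = T₀.
J_AC = 1.72×10^-6 m⁴, J_CB = 3.83×10^-8 m⁴, so T_A = T₀·(J_AC/a)/((J_AC/a)+(J_CB/b)) = 287.8 N·m, T_B = 8.241 N·m.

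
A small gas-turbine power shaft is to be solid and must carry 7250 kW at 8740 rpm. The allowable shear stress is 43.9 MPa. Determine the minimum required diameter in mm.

ω = 2π·8740/60 = 915.3 rad/s, so T = P/ω = 7250×10³ / 915.3 = 7921 N·m.
For a solid shaft τ_max = 16T/(πd³), so d = (16T/(π τ_allow))^(1/3) = (16·7921/(π·4.39×10^7))^(1/3) = 0.09722 m.

97.2 mm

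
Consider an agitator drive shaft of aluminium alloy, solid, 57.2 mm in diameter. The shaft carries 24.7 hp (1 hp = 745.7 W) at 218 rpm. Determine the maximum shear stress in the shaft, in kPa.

22000 kPa

ω = 2π·218/60 = 22.83 rad/s, so T = P/ω = 24.7×745.7 / 22.83 = 806.8 N·m.
J = πd⁴/32 = π(0.0572)⁴/32 = 1.051×10^-6 m⁴.
τ_max = T·r/J = 806.8 × 0.0286 / 1.051×10^-6 = 2.196×10^7 Pa.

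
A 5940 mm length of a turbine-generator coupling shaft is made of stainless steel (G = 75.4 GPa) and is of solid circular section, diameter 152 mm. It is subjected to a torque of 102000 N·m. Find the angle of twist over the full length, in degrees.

J = πd⁴/32 = π(0.152)⁴/32 = 5.241×10^-5 m⁴.
θ = T·L/(G·J) = 102000 × 5.94 / (75.4×10⁹ × 5.241×10^-5) = 0.1533 rad.

8.79°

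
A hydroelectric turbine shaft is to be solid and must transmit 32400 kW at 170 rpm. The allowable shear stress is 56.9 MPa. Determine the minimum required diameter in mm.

ω = 2π·170/60 = 17.80 rad/s, so T = P/ω = 32400×10³ / 17.80 = 1.820e6 N·m.
For a solid shaft τ_max = 16T/(πd³), so d = (16T/(π τ_allow))^(1/3) = (16·1.820e6/(π·5.69×10^7))^(1/3) = 0.5461 m.

546 mm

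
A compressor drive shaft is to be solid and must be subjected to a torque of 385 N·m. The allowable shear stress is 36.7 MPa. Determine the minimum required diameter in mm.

For a solid shaft τ_max = 16T/(πd³), so d = (16T/(π τ_allow))^(1/3) = (16·385.0/(π·3.67×10^7))^(1/3) = 0.03766 m.

37.7 mm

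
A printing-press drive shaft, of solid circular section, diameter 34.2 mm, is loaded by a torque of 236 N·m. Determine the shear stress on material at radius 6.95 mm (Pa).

1.22e7 Pa

J = πd⁴/32 = π(0.0342)⁴/32 = 1.343×10^-7 m⁴.
Shear stress varies linearly with radius: τ = T·r/J = 236.0 × 0.00695 / 1.343×10^-7 = 1.221×10^7 Pa.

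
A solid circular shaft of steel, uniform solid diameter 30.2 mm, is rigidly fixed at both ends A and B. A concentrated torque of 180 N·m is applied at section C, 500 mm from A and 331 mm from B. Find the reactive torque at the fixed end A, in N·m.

71.7 N·m

With uniform GJ and both ends fixed, compatibility θ_AC = θ_CB gives T_A·a = T_B·b, together with T_A + T_B = T₀.
T_A = T₀·b/(a+b) = 180.0·331/831.0 = 71.70 N·m; T_B = 108.3 N·m.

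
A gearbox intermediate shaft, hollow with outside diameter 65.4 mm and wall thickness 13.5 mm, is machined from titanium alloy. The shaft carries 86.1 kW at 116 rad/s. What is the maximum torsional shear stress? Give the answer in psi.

ω = 116 rad/s, so T = P/ω = 86.1×10³ / 116.0 = 742.2 N·m.
J = π(d_o⁴ − d_i⁴)/32 = π(0.0654⁴ − 0.0384⁴)/32 = 1.583×10^-6 m⁴.
τ_max = T·r/J = 742.2 × 0.0327 / 1.583×10^-6 = 1.534×10^7 Pa.

2220 psi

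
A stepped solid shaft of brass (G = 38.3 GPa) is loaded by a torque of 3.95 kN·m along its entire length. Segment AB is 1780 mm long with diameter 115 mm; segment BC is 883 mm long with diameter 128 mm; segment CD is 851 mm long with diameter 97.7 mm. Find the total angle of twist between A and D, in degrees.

J_AB = π(0.115)⁴/32 = 1.72×10^-5 m⁴; J_BC = π(0.128)⁴/32 = 2.64×10^-5 m⁴; J_CD = π(0.0977)⁴/32 = 8.94×10^-6 m⁴.
θ = (T/G)·Σ L_i/J_i = (3950/38.3×10⁹)·(1.78/1.72×10^-5 + 0.883/2.64×10^-5 + 0.851/8.94×10^-6) = 0.02396 rad.

1.37°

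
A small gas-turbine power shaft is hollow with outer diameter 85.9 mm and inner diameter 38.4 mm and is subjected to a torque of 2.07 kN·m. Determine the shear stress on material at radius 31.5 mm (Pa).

1.27e7 Pa

J = π(d_o⁴ − d_i⁴)/32 = π(0.0859⁴ − 0.0384⁴)/32 = 5.132×10^-6 m⁴.
Shear stress varies linearly with radius: τ = T·r/J = 2070 × 0.0315 / 5.132×10^-6 = 1.271×10^7 Pa.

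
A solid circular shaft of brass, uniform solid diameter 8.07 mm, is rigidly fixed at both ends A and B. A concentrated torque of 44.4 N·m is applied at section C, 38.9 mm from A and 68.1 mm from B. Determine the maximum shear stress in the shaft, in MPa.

274 MPa

With uniform GJ and both ends fixed, compatibility θ_AC = θ_CB gives T_A·a = T_B·b, together with T_A + T_B = T₀.
T_A = T₀·b/(a+b) = 44.40·68.1/107.0 = 28.26 N·m; T_B = 16.14 N·m.
τ in each portion: τ_AC = 2.74×10^8 Pa, τ_CB = 1.56×10^8 Pa; maximum is in AC.
τ_max = T_AC·r/J = 28.26·0.00404/4.16×10^-10 = 2.738×10^8 Pa.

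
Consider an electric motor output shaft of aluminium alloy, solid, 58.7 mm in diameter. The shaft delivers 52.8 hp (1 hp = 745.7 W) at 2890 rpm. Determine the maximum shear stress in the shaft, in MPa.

ω = 2π·2890/60 = 302.6 rad/s, so T = P/ω = 52.8×745.7 / 302.6 = 130.1 N·m.
J = πd⁴/32 = π(0.0587)⁴/32 = 1.166×10^-6 m⁴.
τ_max = T·r/J = 130.1 × 0.0294 / 1.166×10^-6 = 3.276×10^6 Pa.

3.28 MPa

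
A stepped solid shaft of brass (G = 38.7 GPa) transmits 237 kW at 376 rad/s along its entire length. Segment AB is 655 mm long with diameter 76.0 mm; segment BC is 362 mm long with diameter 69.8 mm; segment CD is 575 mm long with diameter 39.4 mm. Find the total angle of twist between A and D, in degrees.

2.60°

ω = 376 rad/s, so T = P/ω = 237×10³ / 376.0 = 630.3 N·m.
J_AB = π(0.0760)⁴/32 = 3.28×10^-6 m⁴; J_BC = π(0.0698)⁴/32 = 2.33×10^-6 m⁴; J_CD = π(0.0394)⁴/32 = 2.37×10^-7 m⁴.
θ = (T/G)·Σ L_i/J_i = (630.3/38.7×10⁹)·(0.655/3.28×10^-6 + 0.362/2.33×10^-6 + 0.575/2.37×10^-7) = 0.04537 rad.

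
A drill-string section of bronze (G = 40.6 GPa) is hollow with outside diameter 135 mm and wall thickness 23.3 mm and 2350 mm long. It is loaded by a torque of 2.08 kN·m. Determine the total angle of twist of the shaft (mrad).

4.52 mrad

J = π(d_o⁴ − d_i⁴)/32 = π(0.135⁴ − 0.0884⁴)/32 = 2.661×10^-5 m⁴.
θ = T·L/(G·J) = 2080 × 2.35 / (40.6×10⁹ × 2.661×10^-5) = 4.524×10^-3 rad.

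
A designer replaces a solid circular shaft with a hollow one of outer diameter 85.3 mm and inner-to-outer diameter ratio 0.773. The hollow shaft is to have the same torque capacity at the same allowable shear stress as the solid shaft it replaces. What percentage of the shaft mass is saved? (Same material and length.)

Equal τ_max and T ⇒ the solid shaft needs d_s³ = d_o³(1−k⁴), so d_s = 85.3·(1−0.773⁴)^(1/3) = 73.62 mm.
Area ratio A_h/A_s = d_o²(1−k²)/d_s² = (1−k²)/(1−k⁴)^(2/3) = 0.5403.
Mass saving = 1 − 0.5403 = 46.0 %.

46.0 %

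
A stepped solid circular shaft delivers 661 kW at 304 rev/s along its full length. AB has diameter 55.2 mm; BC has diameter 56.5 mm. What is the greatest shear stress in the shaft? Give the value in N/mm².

10.5 N/mm²

ω = 2π·304 = 1910 rad/s, so T = P/ω = 661×10³ / 1910 = 346.1 N·m.
Under the same torque, τ_max = 16T/(πd³) is largest where d is smallest — segment AB (d = 55.2 mm).
τ_max = 16·346.1/(π·(0.0552)³) = 1.048×10^7 Pa.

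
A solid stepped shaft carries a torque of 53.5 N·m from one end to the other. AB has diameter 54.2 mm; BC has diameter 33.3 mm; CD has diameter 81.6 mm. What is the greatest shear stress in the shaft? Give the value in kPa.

Under the same torque, τ_max = 16T/(πd³) is largest where d is smallest — segment BC (d = 33.3 mm).
τ_max = 16·53.50/(π·(0.0333)³) = 7.379×10^6 Pa.

7380 kPa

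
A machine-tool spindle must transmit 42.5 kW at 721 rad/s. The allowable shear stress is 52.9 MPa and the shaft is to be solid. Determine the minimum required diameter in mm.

ω = 721 rad/s, so T = P/ω = 42.5×10³ / 721.0 = 58.95 N·m.
For a solid shaft τ_max = 16T/(πd³), so d = (16T/(π τ_allow))^(1/3) = (16·58.95/(π·5.29×10^7))^(1/3) = 0.01784 m.

17.8 mm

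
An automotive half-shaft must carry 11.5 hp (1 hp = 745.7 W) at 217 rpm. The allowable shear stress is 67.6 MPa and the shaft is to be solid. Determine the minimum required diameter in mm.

30.5 mm

ω = 2π·217/60 = 22.72 rad/s, so T = P/ω = 11.5×745.7 / 22.72 = 377.4 N·m.
For a solid shaft τ_max = 16T/(πd³), so d = (16T/(π τ_allow))^(1/3) = (16·377.4/(π·6.76×10^7))^(1/3) = 0.03052 m.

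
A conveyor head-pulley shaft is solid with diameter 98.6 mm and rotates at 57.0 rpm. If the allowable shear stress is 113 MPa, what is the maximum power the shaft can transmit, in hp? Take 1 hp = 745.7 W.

J = πd⁴/32 = π(0.0986)⁴/32 = 9.279×10^-6 m⁴.
T_max = τ_allow·J/r = 1.13×10^8 × 9.279×10^-6 / 0.0493 = 21270 N·m.
ω = 2π·57.0/60 = 5.969 rad/s, so P_max = T_max·ω = 1.270×10^5 W.

170 hp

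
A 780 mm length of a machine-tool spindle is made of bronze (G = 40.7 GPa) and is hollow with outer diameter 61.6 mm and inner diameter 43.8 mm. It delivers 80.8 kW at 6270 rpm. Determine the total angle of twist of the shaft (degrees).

0.128°

ω = 2π·6270/60 = 656.6 rad/s, so T = P/ω = 80.8×10³ / 656.6 = 123.1 N·m.
J = π(d_o⁴ − d_i⁴)/32 = π(0.0616⁴ − 0.0438⁴)/32 = 1.052×10^-6 m⁴.
θ = T·L/(G·J) = 123.1 × 0.780 / (40.7×10⁹ × 1.052×10^-6) = 2.241×10^-3 rad.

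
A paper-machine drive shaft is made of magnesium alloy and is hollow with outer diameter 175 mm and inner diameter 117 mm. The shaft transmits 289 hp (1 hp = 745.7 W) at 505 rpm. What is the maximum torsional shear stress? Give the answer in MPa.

4.84 MPa

ω = 2π·505/60 = 52.88 rad/s, so T = P/ω = 289×745.7 / 52.88 = 4075 N·m.
J = π(d_o⁴ − d_i⁴)/32 = π(0.175⁴ − 0.117⁴)/32 = 7.368×10^-5 m⁴.
τ_max = T·r/J = 4075 × 0.0875 / 7.368×10^-5 = 4.839×10^6 Pa.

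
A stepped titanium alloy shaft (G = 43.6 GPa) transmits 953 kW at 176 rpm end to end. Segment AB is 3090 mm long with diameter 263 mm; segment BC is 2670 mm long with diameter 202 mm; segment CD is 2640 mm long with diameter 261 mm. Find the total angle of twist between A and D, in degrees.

1.95°

ω = 2π·176/60 = 18.43 rad/s, so T = P/ω = 953×10³ / 18.43 = 51710 N·m.
J_AB = π(0.263)⁴/32 = 4.70×10^-4 m⁴; J_BC = π(0.202)⁴/32 = 1.63×10^-4 m⁴; J_CD = π(0.261)⁴/32 = 4.56×10^-4 m⁴.
θ = (T/G)·Σ L_i/J_i = (51710/43.6×10⁹)·(3.09/4.70×10^-4 + 2.67/1.63×10^-4 + 2.64/4.56×10^-4) = 0.03405 rad.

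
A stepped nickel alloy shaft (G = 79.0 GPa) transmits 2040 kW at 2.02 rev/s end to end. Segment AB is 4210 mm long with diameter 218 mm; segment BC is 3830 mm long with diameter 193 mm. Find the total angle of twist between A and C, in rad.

0.0958 rad

ω = 2π·2.02 = 12.69 rad/s, so T = P/ω = 2040×10³ / 12.69 = 160700 N·m.
J_AB = π(0.218)⁴/32 = 2.22×10^-4 m⁴; J_BC = π(0.193)⁴/32 = 1.36×10^-4 m⁴.
θ = (T/G)·Σ L_i/J_i = (160700/79.0×10⁹)·(4.21/2.22×10^-4 + 3.83/1.36×10^-4) = 0.09584 rad.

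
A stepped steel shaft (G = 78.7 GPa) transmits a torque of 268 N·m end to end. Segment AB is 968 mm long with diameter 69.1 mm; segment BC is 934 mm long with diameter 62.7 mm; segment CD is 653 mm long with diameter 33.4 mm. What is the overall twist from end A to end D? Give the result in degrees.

J_AB = π(0.0691)⁴/32 = 2.24×10^-6 m⁴; J_BC = π(0.0627)⁴/32 = 1.52×10^-6 m⁴; J_CD = π(0.0334)⁴/32 = 1.22×10^-7 m⁴.
θ = (T/G)·Σ L_i/J_i = (268.0/78.7×10⁹)·(0.968/2.24×10^-6 + 0.934/1.52×10^-6 + 0.653/1.22×10^-7) = 0.02177 rad.

1.25°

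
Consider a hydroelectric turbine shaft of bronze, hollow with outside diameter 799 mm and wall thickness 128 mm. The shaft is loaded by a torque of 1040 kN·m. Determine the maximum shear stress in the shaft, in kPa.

13200 kPa

J = π(d_o⁴ − d_i⁴)/32 = π(0.799⁴ − 0.543⁴)/32 = 0.03148 m⁴.
τ_max = T·r/J = 1.040e6 × 0.400 / 0.03148 = 1.320×10^7 Pa.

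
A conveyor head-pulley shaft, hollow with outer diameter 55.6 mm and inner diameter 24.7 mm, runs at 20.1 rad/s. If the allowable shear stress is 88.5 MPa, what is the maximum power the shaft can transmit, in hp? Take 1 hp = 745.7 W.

77.4 hp

J = π(d_o⁴ − d_i⁴)/32 = π(0.0556⁴ − 0.0247⁴)/32 = 9.017×10^-7 m⁴.
T_max = τ_allow·J/r = 8.85×10^7 × 9.017×10^-7 / 0.0278 = 2870 N·m.
ω = 20.1 rad/s, so P_max = T_max·ω = 5.770×10^4 W.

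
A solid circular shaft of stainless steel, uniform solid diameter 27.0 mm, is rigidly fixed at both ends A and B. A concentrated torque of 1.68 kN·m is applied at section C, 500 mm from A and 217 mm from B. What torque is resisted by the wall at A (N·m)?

508 N·m

With uniform GJ and both ends fixed, compatibility θ_AC = θ_CB gives T_A·a = T_B·b, together with T_A + T_B = T₀.
T_A = T₀·b/(a+b) = 1680·217/717.0 = 508.5 N·m; T_B = 1172 N·m.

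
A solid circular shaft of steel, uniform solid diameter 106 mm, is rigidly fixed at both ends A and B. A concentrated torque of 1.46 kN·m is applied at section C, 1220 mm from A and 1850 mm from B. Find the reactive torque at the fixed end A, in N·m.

880 N·m

With uniform GJ and both ends fixed, compatibility θ_AC = θ_CB gives T_A·a = T_B·b, together with T_A + T_B = T₀.
T_A = T₀·b/(a+b) = 1460·1850/3070 = 879.8 N·m; T_B = 580.2 N·m.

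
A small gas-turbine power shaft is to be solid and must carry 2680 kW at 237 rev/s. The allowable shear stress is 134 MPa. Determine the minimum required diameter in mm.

ω = 2π·237 = 1489 rad/s, so T = P/ω = 2680×10³ / 1489 = 1800 N·m.
For a solid shaft τ_max = 16T/(πd³), so d = (16T/(π τ_allow))^(1/3) = (16·1800/(π·1.34×10^8))^(1/3) = 0.04090 m.

40.9 mm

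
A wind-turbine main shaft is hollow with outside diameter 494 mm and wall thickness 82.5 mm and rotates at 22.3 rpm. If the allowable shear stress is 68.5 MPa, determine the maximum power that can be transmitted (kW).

3040 kW

J = π(d_o⁴ − d_i⁴)/32 = π(0.494⁴ − 0.329⁴)/32 = 4.696×10^-3 m⁴.
T_max = τ_allow·J/r = 6.85×10^7 × 4.696×10^-3 / 0.247 = 1.302e6 N·m.
ω = 2π·22.3/60 = 2.335 rad/s, so P_max = T_max·ω = 3.042×10^6 W.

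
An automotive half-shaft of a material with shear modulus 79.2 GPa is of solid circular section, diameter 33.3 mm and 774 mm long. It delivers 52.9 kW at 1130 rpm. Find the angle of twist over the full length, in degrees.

2.07°

ω = 2π·1130/60 = 118.3 rad/s, so T = P/ω = 52.9×10³ / 118.3 = 447.0 N·m.
J = πd⁴/32 = π(0.0333)⁴/32 = 1.207×10^-7 m⁴.
θ = T·L/(G·J) = 447.0 × 0.774 / (79.2×10⁹ × 1.207×10^-7) = 0.03619 rad.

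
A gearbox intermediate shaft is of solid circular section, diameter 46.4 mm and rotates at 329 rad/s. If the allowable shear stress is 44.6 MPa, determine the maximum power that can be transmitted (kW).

288 kW

J = πd⁴/32 = π(0.0464)⁴/32 = 4.551×10^-7 m⁴.
T_max = τ_allow·J/r = 4.46×10^7 × 4.551×10^-7 / 0.0232 = 874.8 N·m.
ω = 329 rad/s, so P_max = T_max·ω = 2.878×10^5 W.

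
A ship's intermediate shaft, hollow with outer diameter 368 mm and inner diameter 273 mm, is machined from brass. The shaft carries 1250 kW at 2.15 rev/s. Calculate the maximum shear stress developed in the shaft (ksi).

ω = 2π·2.15 = 13.51 rad/s, so T = P/ω = 1250×10³ / 13.51 = 92530 N·m.
J = π(d_o⁴ − d_i⁴)/32 = π(0.368⁴ − 0.273⁴)/32 = 1.255×10^-3 m⁴.
τ_max = T·r/J = 92530 × 0.184 / 1.255×10^-3 = 1.356×10^7 Pa.

1.97 ksi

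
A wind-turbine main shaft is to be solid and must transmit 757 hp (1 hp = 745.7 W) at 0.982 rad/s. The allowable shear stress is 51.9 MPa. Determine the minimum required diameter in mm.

384 mm

ω = 0.982 rad/s, so T = P/ω = 757×745.7 / 0.9820 = 574800 N·m.
For a solid shaft τ_max = 16T/(πd³), so d = (16T/(π τ_allow))^(1/3) = (16·574800/(π·5.19×10^7))^(1/3) = 0.3835 m.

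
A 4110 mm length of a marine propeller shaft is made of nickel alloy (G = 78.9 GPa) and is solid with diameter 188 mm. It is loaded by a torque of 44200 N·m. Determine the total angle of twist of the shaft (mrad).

18.8 mrad

J = πd⁴/32 = π(0.188)⁴/32 = 1.226×10^-4 m⁴.
θ = T·L/(G·J) = 44200 × 4.11 / (78.9×10⁹ × 1.226×10^-4) = 0.01877 rad.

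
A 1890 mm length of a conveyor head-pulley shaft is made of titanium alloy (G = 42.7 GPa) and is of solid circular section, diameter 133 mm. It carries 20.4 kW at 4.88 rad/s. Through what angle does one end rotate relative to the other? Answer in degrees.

0.345°

ω = 4.88 rad/s, so T = P/ω = 20.4×10³ / 4.880 = 4180 N·m.
J = πd⁴/32 = π(0.133)⁴/32 = 3.072×10^-5 m⁴.
θ = T·L/(G·J) = 4180 × 1.89 / (42.7×10⁹ × 3.072×10^-5) = 6.023×10^-3 rad.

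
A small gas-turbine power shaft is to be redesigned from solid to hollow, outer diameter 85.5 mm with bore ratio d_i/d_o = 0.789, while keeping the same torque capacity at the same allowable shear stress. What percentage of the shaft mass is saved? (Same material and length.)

47.7 %

Equal τ_max and T ⇒ the solid shaft needs d_s³ = d_o³(1−k⁴), so d_s = 85.5·(1−0.789⁴)^(1/3) = 72.61 mm.
Area ratio A_h/A_s = d_o²(1−k²)/d_s² = (1−k²)/(1−k⁴)^(2/3) = 0.5234.
Mass saving = 1 − 0.5234 = 47.7 %.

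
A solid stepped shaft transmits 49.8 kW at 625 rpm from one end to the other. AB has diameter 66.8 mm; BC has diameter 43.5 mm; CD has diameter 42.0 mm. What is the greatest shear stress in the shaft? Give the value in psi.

7590 psi

ω = 2π·625/60 = 65.45 rad/s, so T = P/ω = 49.8×10³ / 65.45 = 760.9 N·m.
Under the same torque, τ_max = 16T/(πd³) is largest where d is smallest — segment CD (d = 42.0 mm).
τ_max = 16·760.9/(π·(0.0420)³) = 5.230×10^7 Pa.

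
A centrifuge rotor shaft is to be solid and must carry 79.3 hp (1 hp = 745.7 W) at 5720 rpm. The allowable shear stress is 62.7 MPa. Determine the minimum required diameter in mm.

20.0 mm

ω = 2π·5720/60 = 599.0 rad/s, so T = P/ω = 79.3×745.7 / 599.0 = 98.72 N·m.
For a solid shaft τ_max = 16T/(πd³), so d = (16T/(π τ_allow))^(1/3) = (16·98.72/(π·6.27×10^7))^(1/3) = 0.02002 m.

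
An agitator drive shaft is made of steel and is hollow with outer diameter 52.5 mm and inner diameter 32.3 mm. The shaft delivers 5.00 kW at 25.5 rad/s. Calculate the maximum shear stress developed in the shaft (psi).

ω = 25.5 rad/s, so T = P/ω = 5.00×10³ / 25.50 = 196.1 N·m.
J = π(d_o⁴ − d_i⁴)/32 = π(0.0525⁴ − 0.0323⁴)/32 = 6.390×10^-7 m⁴.
τ_max = T·r/J = 196.1 × 0.0262 / 6.390×10^-7 = 8.055×10^6 Pa.

1170 psi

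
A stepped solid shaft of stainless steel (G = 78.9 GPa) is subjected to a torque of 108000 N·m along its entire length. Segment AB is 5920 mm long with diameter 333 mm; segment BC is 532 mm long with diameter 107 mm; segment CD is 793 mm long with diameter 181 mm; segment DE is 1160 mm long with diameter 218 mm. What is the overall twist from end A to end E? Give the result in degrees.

4.63°

J_AB = π(0.333)⁴/32 = 1.21×10^-3 m⁴; J_BC = π(0.107)⁴/32 = 1.29×10^-5 m⁴; J_CD = π(0.181)⁴/32 = 1.05×10^-4 m⁴; J_DE = π(0.218)⁴/32 = 2.22×10^-4 m⁴.
θ = (T/G)·Σ L_i/J_i = (108000/78.9×10⁹)·(5.92/1.21×10^-3 + 0.532/1.29×10^-5 + 0.793/1.05×10^-4 + 1.16/2.22×10^-4) = 0.08076 rad.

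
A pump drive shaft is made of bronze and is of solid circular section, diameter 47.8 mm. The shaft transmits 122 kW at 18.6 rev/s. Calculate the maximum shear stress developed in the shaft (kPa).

ω = 2π·18.6 = 116.9 rad/s, so T = P/ω = 122×10³ / 116.9 = 1044 N·m.
J = πd⁴/32 = π(0.0478)⁴/32 = 5.125×10^-7 m⁴.
τ_max = T·r/J = 1044 × 0.0239 / 5.125×10^-7 = 4.868×10^7 Pa.

48700 kPa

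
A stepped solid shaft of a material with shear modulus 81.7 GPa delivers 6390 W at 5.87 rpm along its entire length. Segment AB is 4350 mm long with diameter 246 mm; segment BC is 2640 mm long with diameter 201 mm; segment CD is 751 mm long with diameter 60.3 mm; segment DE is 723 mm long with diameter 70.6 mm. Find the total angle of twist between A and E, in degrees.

ω = 2π·5.87/60 = 0.6147 rad/s, so T = P/ω = 6390 / 0.6147 = 10400 N·m.
J_AB = π(0.246)⁴/32 = 3.60×10^-4 m⁴; J_BC = π(0.201)⁴/32 = 1.60×10^-4 m⁴; J_CD = π(0.0603)⁴/32 = 1.30×10^-6 m⁴; J_DE = π(0.0706)⁴/32 = 2.44×10^-6 m⁴.
θ = (T/G)·Σ L_i/J_i = (10400/81.7×10⁹)·(4.35/3.60×10^-4 + 2.64/1.60×10^-4 + 0.751/1.30×10^-6 + 0.723/2.44×10^-6) = 0.1150 rad.

6.59°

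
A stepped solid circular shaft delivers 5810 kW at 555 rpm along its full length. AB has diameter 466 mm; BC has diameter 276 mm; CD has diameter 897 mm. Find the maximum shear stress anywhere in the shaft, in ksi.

3.51 ksi

ω = 2π·555/60 = 58.12 rad/s, so T = P/ω = 5810×10³ / 58.12 = 99970 N·m.
Under the same torque, τ_max = 16T/(πd³) is largest where d is smallest — segment BC (d = 276 mm).
τ_max = 16·99970/(π·(0.276)³) = 2.422×10^7 Pa.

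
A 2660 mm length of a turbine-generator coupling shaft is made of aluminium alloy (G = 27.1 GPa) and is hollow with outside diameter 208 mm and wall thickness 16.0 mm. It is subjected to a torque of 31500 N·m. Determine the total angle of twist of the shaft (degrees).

1.98°

J = π(d_o⁴ − d_i⁴)/32 = π(0.208⁴ − 0.176⁴)/32 = 8.956×10^-5 m⁴.
θ = T·L/(G·J) = 31500 × 2.66 / (27.1×10⁹ × 8.956×10^-5) = 0.03452 rad.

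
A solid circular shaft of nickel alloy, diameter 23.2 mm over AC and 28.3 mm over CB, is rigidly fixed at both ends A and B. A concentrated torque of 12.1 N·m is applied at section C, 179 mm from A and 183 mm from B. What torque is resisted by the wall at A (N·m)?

Compatibility: T_A·a/J_AC = T_B·b/J_CB with T_A + T_B = T₀.
J_AC = 2.84×10^-8 m⁴, J_CB = 6.30×10^-8 m⁴, so T_A = T₀·(J_AC/a)/((J_AC/a)+(J_CB/b)) = 3.822 N·m, T_B = 8.278 N·m.

3.82 N·m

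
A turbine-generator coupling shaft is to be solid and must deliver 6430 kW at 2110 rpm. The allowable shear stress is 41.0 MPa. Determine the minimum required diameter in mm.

ω = 2π·2110/60 = 221.0 rad/s, so T = P/ω = 6430×10³ / 221.0 = 29100 N·m.
For a solid shaft τ_max = 16T/(πd³), so d = (16T/(π τ_allow))^(1/3) = (16·29100/(π·4.10×10^7))^(1/3) = 0.1535 m.

153 mm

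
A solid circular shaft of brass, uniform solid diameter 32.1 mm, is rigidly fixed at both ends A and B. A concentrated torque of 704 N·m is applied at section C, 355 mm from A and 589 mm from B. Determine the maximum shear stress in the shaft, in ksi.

9.81 ksi

With uniform GJ and both ends fixed, compatibility θ_AC = θ_CB gives T_A·a = T_B·b, together with T_A + T_B = T₀.
T_A = T₀·b/(a+b) = 704.0·589/944.0 = 439.3 N·m; T_B = 264.7 N·m.
τ in each portion: τ_AC = 6.76×10^7 Pa, τ_CB = 4.08×10^7 Pa; maximum is in AC.
τ_max = T_AC·r/J = 439.3·0.0161/1.04×10^-7 = 6.763×10^7 Pa.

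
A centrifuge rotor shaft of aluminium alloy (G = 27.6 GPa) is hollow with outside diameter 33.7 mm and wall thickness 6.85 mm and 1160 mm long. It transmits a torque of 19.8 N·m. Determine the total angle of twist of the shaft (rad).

J = π(d_o⁴ − d_i⁴)/32 = π(0.0337⁴ − 0.0200⁴)/32 = 1.109×10^-7 m⁴.
θ = T·L/(G·J) = 19.80 × 1.16 / (27.6×10⁹ × 1.109×10^-7) = 7.503×10^-3 rad.

0.00750 rad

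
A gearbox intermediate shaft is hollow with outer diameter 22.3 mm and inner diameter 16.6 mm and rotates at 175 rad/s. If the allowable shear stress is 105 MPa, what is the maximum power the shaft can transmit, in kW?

27.7 kW

J = π(d_o⁴ − d_i⁴)/32 = π(0.0223⁴ − 0.0166⁴)/32 = 1.682×10^-8 m⁴.
T_max = τ_allow·J/r = 1.05×10^8 × 1.682×10^-8 / 0.0112 = 158.4 N·m.
ω = 175 rad/s, so P_max = T_max·ω = 2.773×10^4 W.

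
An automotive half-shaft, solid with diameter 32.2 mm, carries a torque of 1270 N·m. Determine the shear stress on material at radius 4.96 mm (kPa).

J = πd⁴/32 = π(0.0322)⁴/32 = 1.055×10^-7 m⁴.
Shear stress varies linearly with radius: τ = T·r/J = 1270 × 0.00496 / 1.055×10^-7 = 5.968×10^7 Pa.

59700 kPa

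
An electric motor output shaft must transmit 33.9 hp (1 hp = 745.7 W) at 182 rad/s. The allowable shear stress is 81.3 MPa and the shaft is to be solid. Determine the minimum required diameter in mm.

ω = 182 rad/s, so T = P/ω = 33.9×745.7 / 182.0 = 138.9 N·m.
For a solid shaft τ_max = 16T/(πd³), so d = (16T/(π τ_allow))^(1/3) = (16·138.9/(π·8.13×10^7))^(1/3) = 0.02057 m.

20.6 mm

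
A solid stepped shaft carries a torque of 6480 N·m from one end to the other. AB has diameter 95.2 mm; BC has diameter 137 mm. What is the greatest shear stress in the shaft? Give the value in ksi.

Under the same torque, τ_max = 16T/(πd³) is largest where d is smallest — segment AB (d = 95.2 mm).
τ_max = 16·6480/(π·(0.0952)³) = 3.825×10^7 Pa.

5.55 ksi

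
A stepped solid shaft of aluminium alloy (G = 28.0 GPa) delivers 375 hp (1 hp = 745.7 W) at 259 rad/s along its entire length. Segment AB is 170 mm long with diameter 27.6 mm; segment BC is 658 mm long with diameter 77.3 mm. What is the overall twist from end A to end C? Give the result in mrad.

ω = 259 rad/s, so T = P/ω = 375×745.7 / 259.0 = 1080 N·m.
J_AB = π(0.0276)⁴/32 = 5.70×10^-8 m⁴; J_BC = π(0.0773)⁴/32 = 3.51×10^-6 m⁴.
θ = (T/G)·Σ L_i/J_i = (1080/28.0×10⁹)·(0.170/5.70×10^-8 + 0.658/3.51×10^-6) = 0.1223 rad.

122 mrad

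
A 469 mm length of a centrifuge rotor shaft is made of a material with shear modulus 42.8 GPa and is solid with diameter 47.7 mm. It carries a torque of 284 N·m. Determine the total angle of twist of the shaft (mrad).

J = πd⁴/32 = π(0.0477)⁴/32 = 5.082×10^-7 m⁴.
θ = T·L/(G·J) = 284.0 × 0.469 / (42.8×10⁹ × 5.082×10^-7) = 6.123×10^-3 rad.

6.12 mrad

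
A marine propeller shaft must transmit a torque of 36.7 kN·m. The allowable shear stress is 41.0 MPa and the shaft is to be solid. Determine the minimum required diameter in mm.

For a solid shaft τ_max = 16T/(πd³), so d = (16T/(π τ_allow))^(1/3) = (16·36700/(π·4.10×10^7))^(1/3) = 0.1658 m.

166 mm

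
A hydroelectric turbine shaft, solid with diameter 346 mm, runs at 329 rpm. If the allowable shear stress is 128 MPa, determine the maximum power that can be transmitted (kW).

J = πd⁴/32 = π(0.346)⁴/32 = 1.407×10^-3 m⁴.
T_max = τ_allow·J/r = 1.28×10^8 × 1.407×10^-3 / 0.173 = 1.041e6 N·m.
ω = 2π·329/60 = 34.45 rad/s, so P_max = T_max·ω = 3.587×10^7 W.

35900 kW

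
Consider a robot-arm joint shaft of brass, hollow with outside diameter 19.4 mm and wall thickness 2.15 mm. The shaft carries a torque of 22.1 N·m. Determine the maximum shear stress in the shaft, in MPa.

J = π(d_o⁴ − d_i⁴)/32 = π(0.0194⁴ − 0.0151⁴)/32 = 8.802×10^-9 m⁴.
τ_max = T·r/J = 22.10 × 0.00970 / 8.802×10^-9 = 2.435×10^7 Pa.

24.4 MPa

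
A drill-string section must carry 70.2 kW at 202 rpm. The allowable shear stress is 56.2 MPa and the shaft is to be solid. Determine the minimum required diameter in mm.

ω = 2π·202/60 = 21.15 rad/s, so T = P/ω = 70.2×10³ / 21.15 = 3319 N·m.
For a solid shaft τ_max = 16T/(πd³), so d = (16T/(π τ_allow))^(1/3) = (16·3319/(π·5.62×10^7))^(1/3) = 0.06700 m.

67.0 mm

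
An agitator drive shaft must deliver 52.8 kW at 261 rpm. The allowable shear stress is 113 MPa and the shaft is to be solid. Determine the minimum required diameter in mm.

44.3 mm

ω = 2π·261/60 = 27.33 rad/s, so T = P/ω = 52.8×10³ / 27.33 = 1932 N·m.
For a solid shaft τ_max = 16T/(πd³), so d = (16T/(π τ_allow))^(1/3) = (16·1932/(π·1.13×10^8))^(1/3) = 0.04432 m.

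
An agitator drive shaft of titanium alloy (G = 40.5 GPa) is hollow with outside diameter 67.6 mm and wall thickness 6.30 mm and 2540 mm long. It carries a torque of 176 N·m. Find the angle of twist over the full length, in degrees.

0.549°

J = π(d_o⁴ − d_i⁴)/32 = π(0.0676⁴ − 0.0550⁴)/32 = 1.152×10^-6 m⁴.
θ = T·L/(G·J) = 176.0 × 2.54 / (40.5×10⁹ × 1.152×10^-6) = 9.583×10^-3 rad.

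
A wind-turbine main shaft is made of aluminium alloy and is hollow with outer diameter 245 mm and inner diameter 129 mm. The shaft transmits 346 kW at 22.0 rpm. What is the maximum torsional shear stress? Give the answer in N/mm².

56.3 N/mm²

ω = 2π·22.0/60 = 2.304 rad/s, so T = P/ω = 346×10³ / 2.304 = 150200 N·m.
J = π(d_o⁴ − d_i⁴)/32 = π(0.245⁴ − 0.129⁴)/32 = 3.265×10^-4 m⁴.
τ_max = T·r/J = 150200 × 0.122 / 3.265×10^-4 = 5.634×10^7 Pa.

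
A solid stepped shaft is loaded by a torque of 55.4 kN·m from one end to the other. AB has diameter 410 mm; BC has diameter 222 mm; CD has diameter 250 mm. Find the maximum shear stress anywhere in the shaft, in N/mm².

Under the same torque, τ_max = 16T/(πd³) is largest where d is smallest — segment BC (d = 222 mm).
τ_max = 16·55400/(π·(0.222)³) = 2.579×10^7 Pa.

25.8 N/mm²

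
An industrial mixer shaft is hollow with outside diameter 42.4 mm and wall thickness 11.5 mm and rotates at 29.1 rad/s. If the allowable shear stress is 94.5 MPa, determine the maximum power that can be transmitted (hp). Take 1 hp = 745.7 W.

J = π(d_o⁴ − d_i⁴)/32 = π(0.0424⁴ − 0.0194⁴)/32 = 3.034×10^-7 m⁴.
T_max = τ_allow·J/r = 9.45×10^7 × 3.034×10^-7 / 0.0212 = 1352 N·m.
ω = 29.1 rad/s, so P_max = T_max·ω = 3.935×10^4 W.

52.8 hp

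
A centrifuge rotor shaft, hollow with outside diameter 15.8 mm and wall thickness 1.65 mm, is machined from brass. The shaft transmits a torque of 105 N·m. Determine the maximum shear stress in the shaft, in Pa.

2.23e8 Pa

J = π(d_o⁴ − d_i⁴)/32 = π(0.0158⁴ − 0.0125⁴)/32 = 3.721×10^-9 m⁴.
τ_max = T·r/J = 105.0 × 0.00790 / 3.721×10^-9 = 2.229×10^8 Pa.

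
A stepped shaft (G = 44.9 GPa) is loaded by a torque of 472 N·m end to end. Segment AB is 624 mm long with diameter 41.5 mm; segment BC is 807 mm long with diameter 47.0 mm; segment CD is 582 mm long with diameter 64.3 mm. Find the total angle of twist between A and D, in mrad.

43.9 mrad

J_AB = π(0.0415)⁴/32 = 2.91×10^-7 m⁴; J_BC = π(0.0470)⁴/32 = 4.79×10^-7 m⁴; J_CD = π(0.0643)⁴/32 = 1.68×10^-6 m⁴.
θ = (T/G)·Σ L_i/J_i = (472.0/44.9×10⁹)·(0.624/2.91×10^-7 + 0.807/4.79×10^-7 + 0.582/1.68×10^-6) = 0.04388 rad.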